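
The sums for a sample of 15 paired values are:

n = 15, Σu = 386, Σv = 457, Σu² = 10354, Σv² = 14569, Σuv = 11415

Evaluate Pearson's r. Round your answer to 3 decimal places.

-0.662

r = (nΣuv − ΣuΣv) / √[(nΣu² − (Σu)²)(nΣv² − (Σv)²)]
Numerator: 15×11415 − 386×457 = -5177
Denominator: √[(155310 − 148996)(218535 − 208849)] = √[6314 × 9686] = 7820.3199
r = -5177 / 7820.3199 ≈ -0.662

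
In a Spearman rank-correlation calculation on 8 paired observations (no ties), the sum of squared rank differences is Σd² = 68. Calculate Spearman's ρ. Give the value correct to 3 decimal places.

0.190

ρ = 1 − 6Σd² / [n(n²−1)] = 1 − 6×68 / (8×63)
  = 1 − 408/504 = 1 − 0.8095 ≈ 0.190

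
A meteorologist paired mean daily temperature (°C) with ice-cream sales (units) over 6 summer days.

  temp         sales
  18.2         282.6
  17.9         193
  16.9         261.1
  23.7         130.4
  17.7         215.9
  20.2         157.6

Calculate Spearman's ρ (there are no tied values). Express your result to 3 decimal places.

Rank temp: 4, 3, 1, 6, 2, 5
Rank sales: 6, 3, 5, 1, 4, 2
d = rank(temp) − rank(sales): -2, 0, -4, 5, -2, 3; Σd² = 58
ρ = 1 − 6Σd² / [n(n²−1)] = 1 − 6×58 / (6×35) = 1 − 348/210 ≈ -0.657

-0.657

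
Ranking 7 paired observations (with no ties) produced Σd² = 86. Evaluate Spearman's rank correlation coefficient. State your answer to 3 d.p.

ρ = 1 − 6Σd² / [n(n²−1)] = 1 − 6×86 / (7×48)
  = 1 − 516/336 = 1 − 1.5357 ≈ -0.536

-0.536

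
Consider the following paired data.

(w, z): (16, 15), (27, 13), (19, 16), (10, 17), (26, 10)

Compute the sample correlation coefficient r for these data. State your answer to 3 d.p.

-0.846

n = 5, Σw = 98, Σz = 71, Σw² = 2122, Σz² = 1039, Σwz = 1325
nΣwz − ΣwΣz = 6625 − 6958 = -333
nΣw² − (Σw)² = 10610 − 9604 = 1006; nΣz² − (Σz)² = 5195 − 5041 = 154
r = -333 / √(1006 × 154) = -333 / 393.6039 ≈ -0.846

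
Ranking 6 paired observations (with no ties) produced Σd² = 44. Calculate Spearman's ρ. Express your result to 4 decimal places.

-0.2571

ρ = 1 − 6Σd² / [n(n²−1)] = 1 − 6×44 / (6×35)
  = 1 − 264/210 = 1 − 1.25714 ≈ -0.2571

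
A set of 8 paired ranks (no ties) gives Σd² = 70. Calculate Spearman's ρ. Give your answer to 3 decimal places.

0.167

ρ = 1 − 6Σd² / [n(n²−1)] = 1 − 6×70 / (8×63)
  = 1 − 420/504 = 1 − 0.8333 ≈ 0.167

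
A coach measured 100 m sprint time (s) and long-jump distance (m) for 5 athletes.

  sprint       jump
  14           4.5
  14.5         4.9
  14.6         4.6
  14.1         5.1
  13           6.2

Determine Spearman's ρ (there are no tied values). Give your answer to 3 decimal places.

-0.400

Rank sprint: 2, 4, 5, 3, 1
Rank jump: 1, 3, 2, 4, 5
d = rank(sprint) − rank(jump): 1, 1, 3, -1, -4; Σd² = 28
ρ = 1 − 6Σd² / [n(n²−1)] = 1 − 6×28 / (5×24) = 1 − 168/120 ≈ -0.400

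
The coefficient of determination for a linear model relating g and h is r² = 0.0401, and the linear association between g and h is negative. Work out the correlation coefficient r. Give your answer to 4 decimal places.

-0.2002

|r| = √0.0401 = 0.2002
The association is negative, so r = −0.2002.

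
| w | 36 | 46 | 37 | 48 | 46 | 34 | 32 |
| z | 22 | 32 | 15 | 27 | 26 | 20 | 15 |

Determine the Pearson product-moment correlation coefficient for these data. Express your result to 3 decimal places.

0.850

n = 7, Σw = 279, Σz = 157, Σw² = 11381, Σz² = 3763, Σwz = 6471
nΣwz − ΣwΣz = 45297 − 43803 = 1494
nΣw² − (Σw)² = 79667 − 77841 = 1826; nΣz² − (Σz)² = 26341 − 24649 = 1692
r = 1494 / √(1826 × 1692) = 1494 / 1757.7235 ≈ 0.850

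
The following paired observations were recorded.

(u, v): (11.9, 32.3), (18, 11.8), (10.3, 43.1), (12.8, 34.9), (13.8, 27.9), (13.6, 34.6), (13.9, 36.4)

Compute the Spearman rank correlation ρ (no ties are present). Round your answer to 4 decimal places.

Rank u: 2, 7, 1, 3, 5, 4, 6
Rank v: 3, 1, 7, 5, 2, 4, 6
d = rank(u) − rank(v): -1, 6, -6, -2, 3, 0, 0; Σd² = 86
ρ = 1 − 6Σd² / [n(n²−1)] = 1 − 6×86 / (7×48) = 1 − 516/336 ≈ -0.5357

-0.5357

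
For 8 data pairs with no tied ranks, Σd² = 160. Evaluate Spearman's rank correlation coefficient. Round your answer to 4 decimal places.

ρ = 1 − 6Σd² / [n(n²−1)] = 1 − 6×160 / (8×63)
  = 1 − 960/504 = 1 − 1.90476 ≈ -0.9048

-0.9048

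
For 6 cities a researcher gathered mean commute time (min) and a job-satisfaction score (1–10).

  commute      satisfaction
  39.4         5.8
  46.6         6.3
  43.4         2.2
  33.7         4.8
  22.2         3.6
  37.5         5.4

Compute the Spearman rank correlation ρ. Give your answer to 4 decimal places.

0.4286

Rank commute: 4, 6, 5, 2, 1, 3
Rank satisfaction: 5, 6, 1, 3, 2, 4
d = rank(commute) − rank(satisfaction): -1, 0, 4, -1, -1, -1; Σd² = 20
ρ = 1 − 6Σd² / [n(n²−1)] = 1 − 6×20 / (6×35) = 1 − 120/210 ≈ 0.4286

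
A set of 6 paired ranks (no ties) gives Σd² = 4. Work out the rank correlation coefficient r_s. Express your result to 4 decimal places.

ρ = 1 − 6Σd² / [n(n²−1)] = 1 − 6×4 / (6×35)
  = 1 − 24/210 = 1 − 0.11429 ≈ 0.8857

0.8857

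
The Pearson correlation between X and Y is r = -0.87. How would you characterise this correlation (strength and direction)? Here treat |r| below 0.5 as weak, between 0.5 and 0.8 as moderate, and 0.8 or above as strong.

r = -0.87 < 0 so the relationship is negative.
|r| = 0.87, which falls in the strong range.

strong negative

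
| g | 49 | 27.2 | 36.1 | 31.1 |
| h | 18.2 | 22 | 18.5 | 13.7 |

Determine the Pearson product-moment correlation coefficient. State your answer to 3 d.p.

n = 4, Σg = 143.4, Σh = 72.4, Σg² = 5411.26, Σh² = 1345.18, Σgh = 2584.12
nΣgh − ΣgΣh = 10336.48 − 10382.16 = -45.68
nΣg² − (Σg)² = 21645.04 − 20563.56 = 1081.48; nΣh² − (Σh)² = 5380.72 − 5241.76 = 138.96
r = -45.68 / √(1081.48 × 138.96) = -45.68 / 387.6628 ≈ -0.118

-0.118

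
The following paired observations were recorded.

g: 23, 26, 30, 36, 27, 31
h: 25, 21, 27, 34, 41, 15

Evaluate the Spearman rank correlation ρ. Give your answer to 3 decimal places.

Rank g: 1, 2, 4, 6, 3, 5
Rank h: 3, 2, 4, 5, 6, 1
d = rank(g) − rank(h): -2, 0, 0, 1, -3, 4; Σd² = 30
ρ = 1 − 6Σd² / [n(n²−1)] = 1 − 6×30 / (6×35) = 1 − 180/210 ≈ 0.143

0.143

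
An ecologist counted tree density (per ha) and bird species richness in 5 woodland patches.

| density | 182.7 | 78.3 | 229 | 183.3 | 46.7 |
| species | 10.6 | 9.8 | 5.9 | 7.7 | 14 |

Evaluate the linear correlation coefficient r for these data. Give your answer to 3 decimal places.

n = 5, Σx = 720, Σy = 48, Σx² = 127730.96, Σy² = 498.5, Σxy = 6120.27
nΣxy − ΣxΣy = 30601.35 − 34560 = -3958.65
nΣx² − (Σx)² = 638654.8 − 518400 = 120254.8; nΣy² − (Σy)² = 2492.5 − 2304 = 188.5
r = -3958.65 / √(120254.8 × 188.5) = -3958.65 / 4761.0954 ≈ -0.831

-0.831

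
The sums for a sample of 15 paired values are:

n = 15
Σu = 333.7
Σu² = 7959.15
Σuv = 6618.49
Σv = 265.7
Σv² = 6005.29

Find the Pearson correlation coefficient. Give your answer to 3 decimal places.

0.848

r = (nΣuv − ΣuΣv) / √[(nΣu² − (Σu)²)(nΣv² − (Σv)²)]
Numerator: 15×6618.49 − 333.7×265.7 = 10613.26
Denominator: √[(119387.25 − 111355.69)(90079.35 − 70596.49)] = √[8031.56 × 19482.86] = 12509.1070
r = 10613.26 / 12509.1070 ≈ 0.848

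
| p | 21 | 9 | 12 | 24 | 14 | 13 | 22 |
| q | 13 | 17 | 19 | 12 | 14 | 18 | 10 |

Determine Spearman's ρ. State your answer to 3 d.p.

Rank p: 5, 1, 2, 7, 4, 3, 6
Rank q: 3, 5, 7, 2, 4, 6, 1
d = rank(p) − rank(q): 2, -4, -5, 5, 0, -3, 5; Σd² = 104
ρ = 1 − 6Σd² / [n(n²−1)] = 1 − 6×104 / (7×48) = 1 − 624/336 ≈ -0.857

-0.857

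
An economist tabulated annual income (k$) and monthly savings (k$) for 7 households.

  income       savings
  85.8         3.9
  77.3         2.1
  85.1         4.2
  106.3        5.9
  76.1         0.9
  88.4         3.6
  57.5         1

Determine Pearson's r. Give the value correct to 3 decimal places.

0.902

n = 7, Σx = 576.5, Σy = 21.6, Σx² = 48790.65, Σy² = 86.84, Σxy = 1925.77
nΣxy − ΣxΣy = 13480.39 − 12452.4 = 1027.99
nΣx² − (Σx)² = 341534.55 − 332352.25 = 9182.3; nΣy² − (Σy)² = 607.88 − 466.56 = 141.32
r = 1027.99 / √(9182.3 × 141.32) = 1027.99 / 1139.1412 ≈ 0.902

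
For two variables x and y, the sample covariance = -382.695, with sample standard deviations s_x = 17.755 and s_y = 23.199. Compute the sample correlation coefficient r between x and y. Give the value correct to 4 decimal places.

r = Cov(x,y) / (s_x · s_y) = -382.695 / (17.755 × 23.199)
  = -382.695 / 411.8982 ≈ -0.9291

-0.9291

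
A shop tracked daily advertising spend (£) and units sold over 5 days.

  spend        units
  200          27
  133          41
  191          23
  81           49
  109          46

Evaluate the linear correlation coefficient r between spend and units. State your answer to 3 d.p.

n = 5, Σx = 714, Σy = 186, Σx² = 112612, Σy² = 7456, Σxy = 24229
nΣxy − ΣxΣy = 121145 − 132804 = -11659
nΣx² − (Σx)² = 563060 − 509796 = 53264; nΣy² − (Σy)² = 37280 − 34596 = 2684
r = -11659 / √(53264 × 2684) = -11659 / 11956.6122 ≈ -0.975

-0.975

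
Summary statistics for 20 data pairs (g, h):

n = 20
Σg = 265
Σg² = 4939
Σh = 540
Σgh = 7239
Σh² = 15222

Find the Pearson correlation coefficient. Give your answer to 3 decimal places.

0.088

r = (nΣgh − ΣgΣh) / √[(nΣg² − (Σg)²)(nΣh² − (Σh)²)]
Numerator: 20×7239 − 265×540 = 1680
Denominator: √[(98780 − 70225)(304440 − 291600)] = √[28555 × 12840] = 19148.0077
r = 1680 / 19148.0077 ≈ 0.088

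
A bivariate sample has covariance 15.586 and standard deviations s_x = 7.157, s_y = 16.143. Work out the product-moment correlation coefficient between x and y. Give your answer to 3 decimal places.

0.135

r = Cov(x,y) / (s_x · s_y) = 15.586 / (7.157 × 16.143)
  = 15.586 / 115.5355 ≈ 0.135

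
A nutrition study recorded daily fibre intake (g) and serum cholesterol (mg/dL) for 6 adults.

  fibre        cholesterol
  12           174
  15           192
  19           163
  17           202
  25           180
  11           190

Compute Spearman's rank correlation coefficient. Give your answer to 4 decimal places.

Rank fibre: 2, 3, 5, 4, 6, 1
Rank cholesterol: 2, 5, 1, 6, 3, 4
d = rank(fibre) − rank(cholesterol): 0, -2, 4, -2, 3, -3; Σd² = 42
ρ = 1 − 6Σd² / [n(n²−1)] = 1 − 6×42 / (6×35) = 1 − 252/210 ≈ -0.2000

-0.2000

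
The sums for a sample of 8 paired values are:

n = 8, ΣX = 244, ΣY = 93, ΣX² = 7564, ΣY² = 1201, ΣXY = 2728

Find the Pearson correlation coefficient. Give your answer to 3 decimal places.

r = (nΣXY − ΣXΣY) / √[(nΣX² − (ΣX)²)(nΣY² − (ΣY)²)]
Numerator: 8×2728 − 244×93 = -868
Denominator: √[(60512 − 59536)(9608 − 8649)] = √[976 × 959] = 967.4627
r = -868 / 967.4627 ≈ -0.897

-0.897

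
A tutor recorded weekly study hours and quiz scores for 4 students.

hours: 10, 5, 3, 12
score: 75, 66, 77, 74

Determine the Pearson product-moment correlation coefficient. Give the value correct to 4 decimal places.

0.1478

n = 4, Σx = 30, Σy = 292, Σx² = 278, Σy² = 21386, Σxy = 2199
nΣxy − ΣxΣy = 8796 − 8760 = 36
nΣx² − (Σx)² = 1112 − 900 = 212; nΣy² − (Σy)² = 85544 − 85264 = 280
r = 36 / √(212 × 280) = 36 / 243.6391 ≈ 0.1478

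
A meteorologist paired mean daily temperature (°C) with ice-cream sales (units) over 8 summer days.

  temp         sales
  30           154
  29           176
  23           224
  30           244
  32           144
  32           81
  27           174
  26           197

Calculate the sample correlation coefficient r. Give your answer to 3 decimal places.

-0.624

n = 8, Σx = 229, Σy = 1394, Σx² = 6623, Σy² = 260786, Σxy = 39216
nΣxy − ΣxΣy = 313728 − 319226 = -5498
nΣx² − (Σx)² = 52984 − 52441 = 543; nΣy² − (Σy)² = 2086288 − 1943236 = 143052
r = -5498 / √(543 × 143052) = -5498 / 8813.4690 ≈ -0.624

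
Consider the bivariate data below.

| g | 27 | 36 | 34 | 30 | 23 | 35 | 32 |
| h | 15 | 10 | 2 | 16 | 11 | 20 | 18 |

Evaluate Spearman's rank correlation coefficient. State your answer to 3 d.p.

Rank g: 2, 7, 5, 3, 1, 6, 4
Rank h: 4, 2, 1, 5, 3, 7, 6
d = rank(g) − rank(h): -2, 5, 4, -2, -2, -1, -2; Σd² = 58
ρ = 1 − 6Σd² / [n(n²−1)] = 1 − 6×58 / (7×48) = 1 − 348/336 ≈ -0.036

-0.036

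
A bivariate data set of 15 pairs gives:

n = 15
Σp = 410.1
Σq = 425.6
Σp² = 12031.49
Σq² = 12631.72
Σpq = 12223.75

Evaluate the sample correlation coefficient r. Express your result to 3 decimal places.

r = (nΣpq − ΣpΣq) / √[(nΣp² − (Σp)²)(nΣq² − (Σq)²)]
Numerator: 15×12223.75 − 410.1×425.6 = 8817.69
Denominator: √[(180472.35 − 168182.01)(189475.8 − 181135.36)] = √[12290.34 × 8340.44] = 10124.5663
r = 8817.69 / 10124.5663 ≈ 0.871

0.871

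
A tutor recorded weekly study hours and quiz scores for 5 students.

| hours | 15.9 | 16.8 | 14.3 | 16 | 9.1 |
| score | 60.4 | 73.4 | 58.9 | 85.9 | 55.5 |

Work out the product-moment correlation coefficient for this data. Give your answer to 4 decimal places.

n = 5, Σx = 72.1, Σy = 334.1, Σx² = 1078.35, Σy² = 22963.99, Σxy = 4915.2
nΣxy − ΣxΣy = 24576 − 24088.61 = 487.39
nΣx² − (Σx)² = 5391.75 − 5198.41 = 193.34; nΣy² − (Σy)² = 114819.95 − 111622.81 = 3197.14
r = 487.39 / √(193.34 × 3197.14) = 487.39 / 786.2156 ≈ 0.6199

0.6199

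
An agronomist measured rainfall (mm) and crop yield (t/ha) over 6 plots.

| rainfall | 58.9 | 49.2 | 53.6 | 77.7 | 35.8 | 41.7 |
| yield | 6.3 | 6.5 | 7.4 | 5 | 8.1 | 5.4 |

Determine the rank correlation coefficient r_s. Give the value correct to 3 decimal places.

Rank rainfall: 5, 3, 4, 6, 1, 2
Rank yield: 3, 4, 5, 1, 6, 2
d = rank(rainfall) − rank(yield): 2, -1, -1, 5, -5, 0; Σd² = 56
ρ = 1 − 6Σd² / [n(n²−1)] = 1 − 6×56 / (6×35) = 1 − 336/210 ≈ -0.600

-0.600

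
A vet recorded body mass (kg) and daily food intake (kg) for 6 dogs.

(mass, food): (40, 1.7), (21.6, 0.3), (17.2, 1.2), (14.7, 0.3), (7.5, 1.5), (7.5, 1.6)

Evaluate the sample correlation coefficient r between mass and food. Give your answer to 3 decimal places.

n = 6, Σx = 108.5, Σy = 6.6, Σx² = 2690.99, Σy² = 9.32, Σxy = 122.78
nΣxy − ΣxΣy = 736.68 − 716.1 = 20.58
nΣx² − (Σx)² = 16145.94 − 11772.25 = 4373.69; nΣy² − (Σy)² = 55.92 − 43.56 = 12.36
r = 20.58 / √(4373.69 × 12.36) = 20.58 / 232.5055 ≈ 0.089

0.089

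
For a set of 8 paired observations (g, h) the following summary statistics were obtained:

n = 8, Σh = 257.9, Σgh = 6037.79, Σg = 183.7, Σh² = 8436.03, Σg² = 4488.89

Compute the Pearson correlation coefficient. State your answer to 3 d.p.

r = (nΣgh − ΣgΣh) / √[(nΣg² − (Σg)²)(nΣh² − (Σh)²)]
Numerator: 8×6037.79 − 183.7×257.9 = 926.09
Denominator: √[(35911.12 − 33745.69)(67488.24 − 66512.41)] = √[2165.43 × 975.83] = 1453.6477
r = 926.09 / 1453.6477 ≈ 0.637

0.637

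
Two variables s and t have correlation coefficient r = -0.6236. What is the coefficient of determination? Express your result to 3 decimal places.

r² = (-0.6236)² = 0.389

0.389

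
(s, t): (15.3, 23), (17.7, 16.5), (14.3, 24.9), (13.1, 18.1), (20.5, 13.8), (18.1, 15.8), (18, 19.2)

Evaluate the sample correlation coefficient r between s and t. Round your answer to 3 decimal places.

-0.700

n = 7, Σs = 117, Σt = 131.3, Σs² = 1995.34, Σt² = 2557.59, Σst = 2151.61
nΣst − ΣsΣt = 15061.27 − 15362.1 = -300.83
nΣs² − (Σs)² = 13967.38 − 13689 = 278.38; nΣt² − (Σt)² = 17903.13 − 17239.69 = 663.44
r = -300.83 / √(278.38 × 663.44) = -300.83 / 429.7539 ≈ -0.700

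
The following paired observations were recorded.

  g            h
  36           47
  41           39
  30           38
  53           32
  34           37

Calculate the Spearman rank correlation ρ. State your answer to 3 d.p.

-0.200

Rank g: 3, 4, 1, 5, 2
Rank h: 5, 4, 3, 1, 2
d = rank(g) − rank(h): -2, 0, -2, 4, 0; Σd² = 24
ρ = 1 − 6Σd² / [n(n²−1)] = 1 − 6×24 / (5×24) = 1 − 144/120 ≈ -0.200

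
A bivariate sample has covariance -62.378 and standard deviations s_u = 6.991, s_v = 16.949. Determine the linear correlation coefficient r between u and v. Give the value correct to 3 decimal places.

-0.526

r = Cov(u,v) / (s_u · s_v) = -62.378 / (6.991 × 16.949)
  = -62.378 / 118.4905 ≈ -0.526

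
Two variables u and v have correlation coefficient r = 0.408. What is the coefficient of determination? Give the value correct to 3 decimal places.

0.166

r² = (0.408)² = 0.166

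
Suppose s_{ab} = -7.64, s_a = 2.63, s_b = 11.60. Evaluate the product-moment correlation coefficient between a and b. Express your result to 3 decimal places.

r = Cov(a,b) / (s_a · s_b) = -7.64 / (2.63 × 11.60)
  = -7.64 / 30.5080 ≈ -0.250

-0.250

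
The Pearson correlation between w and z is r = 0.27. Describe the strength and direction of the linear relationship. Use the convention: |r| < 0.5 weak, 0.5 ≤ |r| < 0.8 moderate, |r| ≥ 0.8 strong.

r = 0.27 > 0 so the relationship is positive.
|r| = 0.27, which falls in the weak range.

weak positive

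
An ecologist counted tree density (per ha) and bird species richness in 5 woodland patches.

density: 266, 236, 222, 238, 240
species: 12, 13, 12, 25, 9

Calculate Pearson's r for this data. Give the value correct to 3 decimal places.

n = 5, Σx = 1202, Σy = 71, Σx² = 289980, Σy² = 1163, Σxy = 17034
nΣxy − ΣxΣy = 85170 − 85342 = -172
nΣx² − (Σx)² = 1449900 − 1444804 = 5096; nΣy² − (Σy)² = 5815 − 5041 = 774
r = -172 / √(5096 × 774) = -172 / 1986.0272 ≈ -0.087

-0.087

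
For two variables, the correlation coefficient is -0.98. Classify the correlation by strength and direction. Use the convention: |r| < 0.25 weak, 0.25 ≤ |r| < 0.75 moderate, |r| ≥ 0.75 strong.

strong negative

r = -0.98 < 0 so the relationship is negative.
|r| = 0.98, which falls in the strong range.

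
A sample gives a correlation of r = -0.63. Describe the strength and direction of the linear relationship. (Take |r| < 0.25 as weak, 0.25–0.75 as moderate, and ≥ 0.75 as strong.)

moderate negative

r = -0.63 < 0 so the relationship is negative.
|r| = 0.63, which falls in the moderate range.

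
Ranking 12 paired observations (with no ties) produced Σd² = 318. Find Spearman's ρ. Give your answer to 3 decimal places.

-0.112

ρ = 1 − 6Σd² / [n(n²−1)] = 1 − 6×318 / (12×143)
  = 1 − 1908/1716 = 1 − 1.1119 ≈ -0.112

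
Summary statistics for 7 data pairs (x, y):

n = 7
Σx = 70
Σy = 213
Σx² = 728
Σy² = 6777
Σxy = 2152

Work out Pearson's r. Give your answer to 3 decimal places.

0.242

r = (nΣxy − ΣxΣy) / √[(nΣx² − (Σx)²)(nΣy² − (Σy)²)]
Numerator: 7×2152 − 70×213 = 154
Denominator: √[(5096 − 4900)(47439 − 45369)] = √[196 × 2070] = 636.9615
r = 154 / 636.9615 ≈ 0.242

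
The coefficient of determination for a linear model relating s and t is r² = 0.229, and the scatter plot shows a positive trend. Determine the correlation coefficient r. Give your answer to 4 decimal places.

0.4785

|r| = √0.229 = 0.4785
The association is positive, so r = 0.4785.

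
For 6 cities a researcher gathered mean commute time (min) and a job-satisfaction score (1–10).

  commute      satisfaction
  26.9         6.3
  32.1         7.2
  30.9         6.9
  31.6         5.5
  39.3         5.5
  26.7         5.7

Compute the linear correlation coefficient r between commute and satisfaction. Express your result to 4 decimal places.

n = 6, Σx = 187.5, Σy = 37.1, Σx² = 5964.77, Σy² = 232.13, Σxy = 1155.94
nΣxy − ΣxΣy = 6935.64 − 6956.25 = -20.61
nΣx² − (Σx)² = 35788.62 − 35156.25 = 632.37; nΣy² − (Σy)² = 1392.78 − 1376.41 = 16.37
r = -20.61 / √(632.37 × 16.37) = -20.61 / 101.7443 ≈ -0.2026

-0.2026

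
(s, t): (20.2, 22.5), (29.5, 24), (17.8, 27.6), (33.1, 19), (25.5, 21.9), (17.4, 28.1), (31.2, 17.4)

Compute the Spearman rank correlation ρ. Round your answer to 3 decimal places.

Rank s: 3, 5, 2, 7, 4, 1, 6
Rank t: 4, 5, 6, 2, 3, 7, 1
d = rank(s) − rank(t): -1, 0, -4, 5, 1, -6, 5; Σd² = 104
ρ = 1 − 6Σd² / [n(n²−1)] = 1 − 6×104 / (7×48) = 1 − 624/336 ≈ -0.857

-0.857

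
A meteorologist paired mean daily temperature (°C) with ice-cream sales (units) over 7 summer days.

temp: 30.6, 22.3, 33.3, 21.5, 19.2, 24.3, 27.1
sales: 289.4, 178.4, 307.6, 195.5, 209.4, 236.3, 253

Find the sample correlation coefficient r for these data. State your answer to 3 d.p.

n = 7, Σx = 178.3, Σy = 1669.6, Σx² = 4698.33, Σy² = 412111.98, Σxy = 43899.16
nΣxy − ΣxΣy = 307294.12 − 297689.68 = 9604.44
nΣx² − (Σx)² = 32888.31 − 31790.89 = 1097.42; nΣy² − (Σy)² = 2884783.86 − 2787564.16 = 97219.7
r = 9604.44 / √(1097.42 × 97219.7) = 9604.44 / 10329.1260 ≈ 0.930

0.930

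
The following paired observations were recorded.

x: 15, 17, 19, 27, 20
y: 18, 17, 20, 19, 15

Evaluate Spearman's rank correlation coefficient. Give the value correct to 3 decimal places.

0.100

Rank x: 1, 2, 3, 5, 4
Rank y: 3, 2, 5, 4, 1
d = rank(x) − rank(y): -2, 0, -2, 1, 3; Σd² = 18
ρ = 1 − 6Σd² / [n(n²−1)] = 1 − 6×18 / (5×24) = 1 − 108/120 ≈ 0.100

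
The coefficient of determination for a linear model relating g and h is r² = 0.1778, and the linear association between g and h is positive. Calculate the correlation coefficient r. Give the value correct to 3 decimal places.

0.422

|r| = √0.1778 = 0.422
The association is positive, so r = 0.422.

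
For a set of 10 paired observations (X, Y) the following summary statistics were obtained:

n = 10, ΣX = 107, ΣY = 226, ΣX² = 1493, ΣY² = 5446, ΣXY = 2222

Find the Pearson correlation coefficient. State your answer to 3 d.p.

r = (nΣXY − ΣXΣY) / √[(nΣX² − (ΣX)²)(nΣY² − (ΣY)²)]
Numerator: 10×2222 − 107×226 = -1962
Denominator: √[(14930 − 11449)(54460 − 51076)] = √[3481 × 3384] = 3432.1573
r = -1962 / 3432.1573 ≈ -0.572

-0.572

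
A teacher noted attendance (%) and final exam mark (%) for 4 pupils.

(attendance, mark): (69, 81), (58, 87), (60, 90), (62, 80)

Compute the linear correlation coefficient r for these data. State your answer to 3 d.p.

n = 4, Σx = 249, Σy = 338, Σx² = 15569, Σy² = 28630, Σxy = 20995
nΣxy − ΣxΣy = 83980 − 84162 = -182
nΣx² − (Σx)² = 62276 − 62001 = 275; nΣy² − (Σy)² = 114520 − 114244 = 276
r = -182 / √(275 × 276) = -182 / 275.4995 ≈ -0.661

-0.661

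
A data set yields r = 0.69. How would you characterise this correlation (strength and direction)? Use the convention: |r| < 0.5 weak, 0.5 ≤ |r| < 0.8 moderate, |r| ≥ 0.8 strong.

moderate positive

r = 0.69 > 0 so the relationship is positive.
|r| = 0.69, which falls in the moderate range.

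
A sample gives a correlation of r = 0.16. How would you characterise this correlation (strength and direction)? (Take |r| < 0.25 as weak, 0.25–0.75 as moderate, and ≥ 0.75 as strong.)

weak positive

r = 0.16 > 0 so the relationship is positive.
|r| = 0.16, which falls in the weak range.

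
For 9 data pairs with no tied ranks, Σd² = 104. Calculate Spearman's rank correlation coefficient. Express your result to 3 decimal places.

ρ = 1 − 6Σd² / [n(n²−1)] = 1 − 6×104 / (9×80)
  = 1 − 624/720 = 1 − 0.8667 ≈ 0.133

0.133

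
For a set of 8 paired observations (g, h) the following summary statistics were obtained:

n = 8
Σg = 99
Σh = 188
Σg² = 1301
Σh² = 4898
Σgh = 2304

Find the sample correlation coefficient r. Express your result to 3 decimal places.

r = (nΣgh − ΣgΣh) / √[(nΣg² − (Σg)²)(nΣh² − (Σh)²)]
Numerator: 8×2304 − 99×188 = -180
Denominator: √[(10408 − 9801)(39184 − 35344)] = √[607 × 3840] = 1526.7220
r = -180 / 1526.7220 ≈ -0.118

-0.118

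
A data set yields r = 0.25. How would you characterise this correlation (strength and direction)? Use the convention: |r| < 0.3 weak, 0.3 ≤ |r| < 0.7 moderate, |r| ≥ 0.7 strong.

r = 0.25 > 0 so the relationship is positive.
|r| = 0.25, which falls in the weak range.

weak positive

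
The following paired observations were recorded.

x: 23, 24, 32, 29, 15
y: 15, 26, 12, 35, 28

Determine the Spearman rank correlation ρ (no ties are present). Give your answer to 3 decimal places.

-0.300

Rank x: 2, 3, 5, 4, 1
Rank y: 2, 3, 1, 5, 4
d = rank(x) − rank(y): 0, 0, 4, -1, -3; Σd² = 26
ρ = 1 − 6Σd² / [n(n²−1)] = 1 − 6×26 / (5×24) = 1 − 156/120 ≈ -0.300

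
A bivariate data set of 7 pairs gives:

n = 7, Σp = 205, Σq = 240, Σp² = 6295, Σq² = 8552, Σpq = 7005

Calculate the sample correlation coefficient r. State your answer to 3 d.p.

-0.077

r = (nΣpq − ΣpΣq) / √[(nΣp² − (Σp)²)(nΣq² − (Σq)²)]
Numerator: 7×7005 − 205×240 = -165
Denominator: √[(44065 − 42025)(59864 − 57600)] = √[2040 × 2264] = 2149.0835
r = -165 / 2149.0835 ≈ -0.077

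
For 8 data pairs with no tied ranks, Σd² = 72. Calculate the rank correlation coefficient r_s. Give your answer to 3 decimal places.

0.143

ρ = 1 − 6Σd² / [n(n²−1)] = 1 − 6×72 / (8×63)
  = 1 − 432/504 = 1 − 0.8571 ≈ 0.143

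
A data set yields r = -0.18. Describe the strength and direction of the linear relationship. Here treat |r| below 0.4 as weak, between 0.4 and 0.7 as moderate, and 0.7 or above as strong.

r = -0.18 < 0 so the relationship is negative.
|r| = 0.18, which falls in the weak range.

weak negative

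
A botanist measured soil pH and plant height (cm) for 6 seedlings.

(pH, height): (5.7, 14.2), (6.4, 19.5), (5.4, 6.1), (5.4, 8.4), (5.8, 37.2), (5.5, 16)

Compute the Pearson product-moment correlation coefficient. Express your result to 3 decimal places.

n = 6, Σx = 34.2, Σy = 101.4, Σx² = 195.66, Σy² = 2329.5, Σxy = 587.8
nΣxy − ΣxΣy = 3526.8 − 3467.88 = 58.92
nΣx² − (Σx)² = 1173.96 − 1169.64 = 4.32; nΣy² − (Σy)² = 13977 − 10281.96 = 3695.04
r = 58.92 / √(4.32 × 3695.04) = 58.92 / 126.3431 ≈ 0.466

0.466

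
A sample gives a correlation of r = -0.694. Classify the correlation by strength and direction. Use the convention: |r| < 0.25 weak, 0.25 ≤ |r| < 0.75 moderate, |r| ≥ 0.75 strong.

r = -0.694 < 0 so the relationship is negative.
|r| = 0.694, which falls in the moderate range.

moderate negative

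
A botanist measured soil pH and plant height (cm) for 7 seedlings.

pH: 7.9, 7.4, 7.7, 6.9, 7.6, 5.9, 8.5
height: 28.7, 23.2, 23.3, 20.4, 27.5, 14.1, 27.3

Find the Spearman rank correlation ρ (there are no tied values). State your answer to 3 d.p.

Rank pH: 6, 3, 5, 2, 4, 1, 7
Rank height: 7, 3, 4, 2, 6, 1, 5
d = rank(pH) − rank(height): -1, 0, 1, 0, -2, 0, 2; Σd² = 10
ρ = 1 − 6Σd² / [n(n²−1)] = 1 − 6×10 / (7×48) = 1 − 60/336 ≈ 0.821

0.821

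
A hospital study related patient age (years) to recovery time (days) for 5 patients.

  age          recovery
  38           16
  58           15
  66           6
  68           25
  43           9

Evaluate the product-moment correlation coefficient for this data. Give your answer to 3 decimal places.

n = 5, Σx = 273, Σy = 71, Σx² = 15637, Σy² = 1223, Σxy = 3961
nΣxy − ΣxΣy = 19805 − 19383 = 422
nΣx² − (Σx)² = 78185 − 74529 = 3656; nΣy² − (Σy)² = 6115 − 5041 = 1074
r = 422 / √(3656 × 1074) = 422 / 1981.5509 ≈ 0.213

0.213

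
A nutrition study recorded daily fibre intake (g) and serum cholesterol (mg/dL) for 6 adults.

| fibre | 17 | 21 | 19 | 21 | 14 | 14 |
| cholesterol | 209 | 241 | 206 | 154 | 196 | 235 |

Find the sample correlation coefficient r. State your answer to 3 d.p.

-0.257

n = 6, Σx = 106, Σy = 1241, Σx² = 1924, Σy² = 261555, Σxy = 21796
nΣxy − ΣxΣy = 130776 − 131546 = -770
nΣx² − (Σx)² = 11544 − 11236 = 308; nΣy² − (Σy)² = 1569330 − 1540081 = 29249
r = -770 / √(308 × 29249) = -770 / 3001.4483 ≈ -0.257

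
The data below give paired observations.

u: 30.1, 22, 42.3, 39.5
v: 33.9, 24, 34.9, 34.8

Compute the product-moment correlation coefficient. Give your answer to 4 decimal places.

0.8707

n = 4, Σu = 133.9, Σv = 127.6, Σu² = 4739.55, Σv² = 4154.26, Σuv = 4399.26
nΣuv − ΣuΣv = 17597.04 − 17085.64 = 511.4
nΣu² − (Σu)² = 18958.2 − 17929.21 = 1028.99; nΣv² − (Σv)² = 16617.04 − 16281.76 = 335.28
r = 511.4 / √(1028.99 × 335.28) = 511.4 / 587.3668 ≈ 0.8707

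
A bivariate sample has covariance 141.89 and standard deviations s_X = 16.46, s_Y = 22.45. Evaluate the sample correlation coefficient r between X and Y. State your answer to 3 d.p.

r = Cov(X,Y) / (s_X · s_Y) = 141.89 / (16.46 × 22.45)
  = 141.89 / 369.5270 ≈ 0.384

0.384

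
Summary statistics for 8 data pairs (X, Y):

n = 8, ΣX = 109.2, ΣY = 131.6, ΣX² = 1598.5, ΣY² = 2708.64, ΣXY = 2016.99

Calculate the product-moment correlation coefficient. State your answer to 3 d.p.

0.911

r = (nΣXY − ΣXΣY) / √[(nΣX² − (ΣX)²)(nΣY² − (ΣY)²)]
Numerator: 8×2016.99 − 109.2×131.6 = 1765.2
Denominator: √[(12788 − 11924.64)(21669.12 − 17318.56)] = √[863.36 × 4350.56] = 1938.0659
r = 1765.2 / 1938.0659 ≈ 0.911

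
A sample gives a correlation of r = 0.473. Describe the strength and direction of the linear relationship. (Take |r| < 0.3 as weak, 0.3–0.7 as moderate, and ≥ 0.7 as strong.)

moderate positive

r = 0.473 > 0 so the relationship is positive.
|r| = 0.473, which falls in the moderate range.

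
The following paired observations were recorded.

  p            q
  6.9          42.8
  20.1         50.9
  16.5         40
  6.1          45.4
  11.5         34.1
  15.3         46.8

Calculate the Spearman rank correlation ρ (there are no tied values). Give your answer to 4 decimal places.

Rank p: 2, 6, 5, 1, 3, 4
Rank q: 3, 6, 2, 4, 1, 5
d = rank(p) − rank(q): -1, 0, 3, -3, 2, -1; Σd² = 24
ρ = 1 − 6Σd² / [n(n²−1)] = 1 − 6×24 / (6×35) = 1 − 144/210 ≈ 0.3143

0.3143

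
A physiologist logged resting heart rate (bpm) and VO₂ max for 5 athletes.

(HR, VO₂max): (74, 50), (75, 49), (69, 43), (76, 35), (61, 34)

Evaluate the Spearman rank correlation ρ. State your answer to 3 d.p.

Rank HR: 3, 4, 2, 5, 1
Rank VO₂max: 5, 4, 3, 2, 1
d = rank(HR) − rank(VO₂max): -2, 0, -1, 3, 0; Σd² = 14
ρ = 1 − 6Σd² / [n(n²−1)] = 1 − 6×14 / (5×24) = 1 − 84/120 ≈ 0.300

0.300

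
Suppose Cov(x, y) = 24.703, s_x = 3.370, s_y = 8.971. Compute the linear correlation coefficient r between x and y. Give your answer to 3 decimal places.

r = Cov(x,y) / (s_x · s_y) = 24.703 / (3.370 × 8.971)
  = 24.703 / 30.2323 ≈ 0.817

0.817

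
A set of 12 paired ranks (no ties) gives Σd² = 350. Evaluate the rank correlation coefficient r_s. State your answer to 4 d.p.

ρ = 1 − 6Σd² / [n(n²−1)] = 1 − 6×350 / (12×143)
  = 1 − 2100/1716 = 1 − 1.22378 ≈ -0.2238

-0.2238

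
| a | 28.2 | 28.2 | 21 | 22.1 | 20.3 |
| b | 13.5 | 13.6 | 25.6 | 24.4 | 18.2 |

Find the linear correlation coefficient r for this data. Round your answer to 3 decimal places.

-0.806

n = 5, Σa = 119.8, Σb = 95.3, Σa² = 2931.98, Σb² = 1949.17, Σab = 2210.52
nΣab − ΣaΣb = 11052.6 − 11416.94 = -364.34
nΣa² − (Σa)² = 14659.9 − 14352.04 = 307.86; nΣb² − (Σb)² = 9745.85 − 9082.09 = 663.76
r = -364.34 / √(307.86 × 663.76) = -364.34 / 452.0455 ≈ -0.806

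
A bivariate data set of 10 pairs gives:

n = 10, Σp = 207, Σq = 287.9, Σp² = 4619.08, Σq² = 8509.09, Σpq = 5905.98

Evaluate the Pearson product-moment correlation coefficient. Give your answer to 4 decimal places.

r = (nΣpq − ΣpΣq) / √[(nΣp² − (Σp)²)(nΣq² − (Σq)²)]
Numerator: 10×5905.98 − 207×287.9 = -535.5
Denominator: √[(46190.8 − 42849)(85090.9 − 82886.41)] = √[3341.8 × 2204.49] = 2714.2153
r = -535.5 / 2714.2153 ≈ -0.1973

-0.1973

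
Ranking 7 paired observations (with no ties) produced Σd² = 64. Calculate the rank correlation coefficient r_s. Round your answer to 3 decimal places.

ρ = 1 − 6Σd² / [n(n²−1)] = 1 − 6×64 / (7×48)
  = 1 − 384/336 = 1 − 1.1429 ≈ -0.143

-0.143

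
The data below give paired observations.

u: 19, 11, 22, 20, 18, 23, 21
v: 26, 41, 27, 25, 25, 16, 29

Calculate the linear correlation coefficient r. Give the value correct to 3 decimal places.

n = 7, Σu = 134, Σv = 189, Σu² = 2660, Σv² = 5433, Σuv = 3466
nΣuv − ΣuΣv = 24262 − 25326 = -1064
nΣu² − (Σu)² = 18620 − 17956 = 664; nΣv² − (Σv)² = 38031 − 35721 = 2310
r = -1064 / √(664 × 2310) = -1064 / 1238.4829 ≈ -0.859

-0.859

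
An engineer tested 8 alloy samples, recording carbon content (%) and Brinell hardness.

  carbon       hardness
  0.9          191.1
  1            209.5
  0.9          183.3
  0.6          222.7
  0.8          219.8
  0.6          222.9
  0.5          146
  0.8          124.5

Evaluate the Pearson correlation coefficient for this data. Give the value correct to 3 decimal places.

0.074

n = 8, Σx = 6.1, Σy = 1519.8, Σx² = 4.87, Σy² = 298416.34, Σxy = 1162.26
nΣxy − ΣxΣy = 9298.08 − 9270.78 = 27.3
nΣx² − (Σx)² = 38.96 − 37.21 = 1.75; nΣy² − (Σy)² = 2387330.72 − 2309792.04 = 77538.68
r = 27.3 / √(1.75 × 77538.68) = 27.3 / 368.3649 ≈ 0.074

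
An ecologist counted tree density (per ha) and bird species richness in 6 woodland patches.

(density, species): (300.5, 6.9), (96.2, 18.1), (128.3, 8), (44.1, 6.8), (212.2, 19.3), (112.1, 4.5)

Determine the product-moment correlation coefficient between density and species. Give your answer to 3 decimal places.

0.092

n = 6, Σx = 893.4, Σy = 63.6, Σx² = 175555.64, Σy² = 878.2, Σxy = 9740.86
nΣxy − ΣxΣy = 58445.16 − 56820.24 = 1624.92
nΣx² − (Σx)² = 1053333.84 − 798163.56 = 255170.28; nΣy² − (Σy)² = 5269.2 − 4044.96 = 1224.24
r = 1624.92 / √(255170.28 × 1224.24) = 1624.92 / 17674.5485 ≈ 0.092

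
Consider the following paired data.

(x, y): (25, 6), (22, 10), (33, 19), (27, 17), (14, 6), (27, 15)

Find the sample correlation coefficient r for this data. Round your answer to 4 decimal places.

0.8071

n = 6, Σx = 148, Σy = 73, Σx² = 3852, Σy² = 1047, Σxy = 1945
nΣxy − ΣxΣy = 11670 − 10804 = 866
nΣx² − (Σx)² = 23112 − 21904 = 1208; nΣy² − (Σy)² = 6282 − 5329 = 953
r = 866 / √(1208 × 953) = 866 / 1072.9511 ≈ 0.8071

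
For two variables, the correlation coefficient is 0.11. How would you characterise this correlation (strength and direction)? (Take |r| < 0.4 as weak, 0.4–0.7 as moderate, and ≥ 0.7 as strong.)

r = 0.11 > 0 so the relationship is positive.
|r| = 0.11, which falls in the weak range.

weak positive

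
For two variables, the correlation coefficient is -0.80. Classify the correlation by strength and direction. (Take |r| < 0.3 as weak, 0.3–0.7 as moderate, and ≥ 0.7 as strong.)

strong negative

r = -0.80 < 0 so the relationship is negative.
|r| = 0.80, which falls in the strong range.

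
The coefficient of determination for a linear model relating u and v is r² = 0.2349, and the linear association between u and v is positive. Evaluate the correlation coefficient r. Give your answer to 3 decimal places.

0.485

|r| = √0.2349 = 0.485
The association is positive, so r = 0.485.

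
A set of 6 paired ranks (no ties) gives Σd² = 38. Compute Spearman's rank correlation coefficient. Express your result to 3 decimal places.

-0.086

ρ = 1 − 6Σd² / [n(n²−1)] = 1 − 6×38 / (6×35)
  = 1 − 228/210 = 1 − 1.0857 ≈ -0.086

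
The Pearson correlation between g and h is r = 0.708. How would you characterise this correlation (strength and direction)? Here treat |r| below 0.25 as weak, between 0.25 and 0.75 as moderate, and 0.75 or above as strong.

moderate positive

r = 0.708 > 0 so the relationship is positive.
|r| = 0.708, which falls in the moderate range.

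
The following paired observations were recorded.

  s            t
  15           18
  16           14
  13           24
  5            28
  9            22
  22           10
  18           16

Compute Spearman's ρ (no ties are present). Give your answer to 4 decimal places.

-0.9286

Rank s: 4, 5, 3, 1, 2, 7, 6
Rank t: 4, 2, 6, 7, 5, 1, 3
d = rank(s) − rank(t): 0, 3, -3, -6, -3, 6, 3; Σd² = 108
ρ = 1 − 6Σd² / [n(n²−1)] = 1 − 6×108 / (7×48) = 1 − 648/336 ≈ -0.9286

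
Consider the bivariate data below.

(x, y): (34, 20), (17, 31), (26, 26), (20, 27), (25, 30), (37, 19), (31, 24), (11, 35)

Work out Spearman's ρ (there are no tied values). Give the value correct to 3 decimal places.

Rank x: 7, 2, 5, 3, 4, 8, 6, 1
Rank y: 2, 7, 4, 5, 6, 1, 3, 8
d = rank(x) − rank(y): 5, -5, 1, -2, -2, 7, 3, -7; Σd² = 166
ρ = 1 − 6Σd² / [n(n²−1)] = 1 − 6×166 / (8×63) = 1 − 996/504 ≈ -0.976

-0.976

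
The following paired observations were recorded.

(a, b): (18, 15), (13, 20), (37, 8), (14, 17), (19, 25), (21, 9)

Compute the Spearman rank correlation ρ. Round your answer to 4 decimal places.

Rank a: 3, 1, 6, 2, 4, 5
Rank b: 3, 5, 1, 4, 6, 2
d = rank(a) − rank(b): 0, -4, 5, -2, -2, 3; Σd² = 58
ρ = 1 − 6Σd² / [n(n²−1)] = 1 − 6×58 / (6×35) = 1 − 348/210 ≈ -0.6571

-0.6571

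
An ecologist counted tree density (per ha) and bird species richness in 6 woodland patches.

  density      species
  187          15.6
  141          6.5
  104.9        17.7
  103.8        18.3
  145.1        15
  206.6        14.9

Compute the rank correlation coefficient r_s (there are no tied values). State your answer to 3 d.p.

-0.600

Rank density: 5, 3, 2, 1, 4, 6
Rank species: 4, 1, 5, 6, 3, 2
d = rank(density) − rank(species): 1, 2, -3, -5, 1, 4; Σd² = 56
ρ = 1 − 6Σd² / [n(n²−1)] = 1 − 6×56 / (6×35) = 1 − 336/210 ≈ -0.600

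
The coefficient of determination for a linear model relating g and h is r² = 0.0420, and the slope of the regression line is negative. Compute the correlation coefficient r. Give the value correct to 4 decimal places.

|r| = √0.0420 = 0.2049
The association is negative, so r = −0.2049.

-0.2049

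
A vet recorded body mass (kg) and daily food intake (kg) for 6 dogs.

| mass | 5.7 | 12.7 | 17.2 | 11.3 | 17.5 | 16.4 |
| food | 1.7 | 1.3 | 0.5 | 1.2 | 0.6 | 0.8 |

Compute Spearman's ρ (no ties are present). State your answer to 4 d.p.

Rank mass: 1, 3, 5, 2, 6, 4
Rank food: 6, 5, 1, 4, 2, 3
d = rank(mass) − rank(food): -5, -2, 4, -2, 4, 1; Σd² = 66
ρ = 1 − 6Σd² / [n(n²−1)] = 1 − 6×66 / (6×35) = 1 − 396/210 ≈ -0.8857

-0.8857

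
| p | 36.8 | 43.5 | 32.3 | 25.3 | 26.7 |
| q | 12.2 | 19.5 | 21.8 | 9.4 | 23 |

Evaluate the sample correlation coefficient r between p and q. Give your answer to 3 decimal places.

0.141

n = 5, Σp = 164.6, Σq = 85.9, Σp² = 5642.76, Σq² = 1621.69, Σpq = 2853.27
nΣpq − ΣpΣq = 14266.35 − 14139.14 = 127.21
nΣp² − (Σp)² = 28213.8 − 27093.16 = 1120.64; nΣq² − (Σq)² = 8108.45 − 7378.81 = 729.64
r = 127.21 / √(1120.64 × 729.64) = 127.21 / 904.2476 ≈ 0.141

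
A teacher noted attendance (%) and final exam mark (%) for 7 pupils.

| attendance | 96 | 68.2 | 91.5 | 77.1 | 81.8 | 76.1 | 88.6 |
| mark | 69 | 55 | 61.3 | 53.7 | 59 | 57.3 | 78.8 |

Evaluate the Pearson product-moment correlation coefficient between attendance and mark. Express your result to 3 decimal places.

n = 7, Σx = 579.3, Σy = 434.1, Σx² = 48516.31, Σy² = 27401.11, Σxy = 36292.63
nΣxy − ΣxΣy = 254048.41 − 251474.13 = 2574.28
nΣx² − (Σx)² = 339614.17 − 335588.49 = 4025.68; nΣy² − (Σy)² = 191807.77 − 188442.81 = 3364.96
r = 2574.28 / √(4025.68 × 3364.96) = 2574.28 / 3680.5234 ≈ 0.699

0.699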